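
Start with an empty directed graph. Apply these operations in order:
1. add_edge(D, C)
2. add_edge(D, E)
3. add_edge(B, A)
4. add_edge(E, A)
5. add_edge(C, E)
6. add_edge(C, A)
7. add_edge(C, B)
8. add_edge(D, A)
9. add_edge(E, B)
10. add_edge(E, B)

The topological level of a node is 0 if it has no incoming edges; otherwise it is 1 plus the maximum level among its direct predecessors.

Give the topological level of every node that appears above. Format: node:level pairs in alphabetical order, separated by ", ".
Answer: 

Op 1: add_edge(D, C). Edges now: 1
Op 2: add_edge(D, E). Edges now: 2
Op 3: add_edge(B, A). Edges now: 3
Op 4: add_edge(E, A). Edges now: 4
Op 5: add_edge(C, E). Edges now: 5
Op 6: add_edge(C, A). Edges now: 6
Op 7: add_edge(C, B). Edges now: 7
Op 8: add_edge(D, A). Edges now: 8
Op 9: add_edge(E, B). Edges now: 9
Op 10: add_edge(E, B) (duplicate, no change). Edges now: 9
Compute levels (Kahn BFS):
  sources (in-degree 0): D
  process D: level=0
    D->A: in-degree(A)=3, level(A)>=1
    D->C: in-degree(C)=0, level(C)=1, enqueue
    D->E: in-degree(E)=1, level(E)>=1
  process C: level=1
    C->A: in-degree(A)=2, level(A)>=2
    C->B: in-degree(B)=1, level(B)>=2
    C->E: in-degree(E)=0, level(E)=2, enqueue
  process E: level=2
    E->A: in-degree(A)=1, level(A)>=3
    E->B: in-degree(B)=0, level(B)=3, enqueue
  process B: level=3
    B->A: in-degree(A)=0, level(A)=4, enqueue
  process A: level=4
All levels: A:4, B:3, C:1, D:0, E:2

Answer: A:4, B:3, C:1, D:0, E:2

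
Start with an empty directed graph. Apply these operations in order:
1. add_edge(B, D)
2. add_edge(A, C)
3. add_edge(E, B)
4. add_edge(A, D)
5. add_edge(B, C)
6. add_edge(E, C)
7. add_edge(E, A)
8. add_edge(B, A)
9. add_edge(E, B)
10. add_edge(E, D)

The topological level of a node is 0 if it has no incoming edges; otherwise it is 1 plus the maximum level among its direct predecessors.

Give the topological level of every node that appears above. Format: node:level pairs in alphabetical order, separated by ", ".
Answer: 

Op 1: add_edge(B, D). Edges now: 1
Op 2: add_edge(A, C). Edges now: 2
Op 3: add_edge(E, B). Edges now: 3
Op 4: add_edge(A, D). Edges now: 4
Op 5: add_edge(B, C). Edges now: 5
Op 6: add_edge(E, C). Edges now: 6
Op 7: add_edge(E, A). Edges now: 7
Op 8: add_edge(B, A). Edges now: 8
Op 9: add_edge(E, B) (duplicate, no change). Edges now: 8
Op 10: add_edge(E, D). Edges now: 9
Compute levels (Kahn BFS):
  sources (in-degree 0): E
  process E: level=0
    E->A: in-degree(A)=1, level(A)>=1
    E->B: in-degree(B)=0, level(B)=1, enqueue
    E->C: in-degree(C)=2, level(C)>=1
    E->D: in-degree(D)=2, level(D)>=1
  process B: level=1
    B->A: in-degree(A)=0, level(A)=2, enqueue
    B->C: in-degree(C)=1, level(C)>=2
    B->D: in-degree(D)=1, level(D)>=2
  process A: level=2
    A->C: in-degree(C)=0, level(C)=3, enqueue
    A->D: in-degree(D)=0, level(D)=3, enqueue
  process C: level=3
  process D: level=3
All levels: A:2, B:1, C:3, D:3, E:0

Answer: A:2, B:1, C:3, D:3, E:0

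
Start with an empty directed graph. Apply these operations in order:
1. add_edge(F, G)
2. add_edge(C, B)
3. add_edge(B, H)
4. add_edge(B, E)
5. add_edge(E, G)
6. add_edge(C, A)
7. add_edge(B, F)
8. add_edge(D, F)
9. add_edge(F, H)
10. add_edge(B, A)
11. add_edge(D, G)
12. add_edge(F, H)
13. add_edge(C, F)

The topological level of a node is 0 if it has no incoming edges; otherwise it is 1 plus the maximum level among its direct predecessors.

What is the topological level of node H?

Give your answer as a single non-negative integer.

Op 1: add_edge(F, G). Edges now: 1
Op 2: add_edge(C, B). Edges now: 2
Op 3: add_edge(B, H). Edges now: 3
Op 4: add_edge(B, E). Edges now: 4
Op 5: add_edge(E, G). Edges now: 5
Op 6: add_edge(C, A). Edges now: 6
Op 7: add_edge(B, F). Edges now: 7
Op 8: add_edge(D, F). Edges now: 8
Op 9: add_edge(F, H). Edges now: 9
Op 10: add_edge(B, A). Edges now: 10
Op 11: add_edge(D, G). Edges now: 11
Op 12: add_edge(F, H) (duplicate, no change). Edges now: 11
Op 13: add_edge(C, F). Edges now: 12
Compute levels (Kahn BFS):
  sources (in-degree 0): C, D
  process C: level=0
    C->A: in-degree(A)=1, level(A)>=1
    C->B: in-degree(B)=0, level(B)=1, enqueue
    C->F: in-degree(F)=2, level(F)>=1
  process D: level=0
    D->F: in-degree(F)=1, level(F)>=1
    D->G: in-degree(G)=2, level(G)>=1
  process B: level=1
    B->A: in-degree(A)=0, level(A)=2, enqueue
    B->E: in-degree(E)=0, level(E)=2, enqueue
    B->F: in-degree(F)=0, level(F)=2, enqueue
    B->H: in-degree(H)=1, level(H)>=2
  process A: level=2
  process E: level=2
    E->G: in-degree(G)=1, level(G)>=3
  process F: level=2
    F->G: in-degree(G)=0, level(G)=3, enqueue
    F->H: in-degree(H)=0, level(H)=3, enqueue
  process G: level=3
  process H: level=3
All levels: A:2, B:1, C:0, D:0, E:2, F:2, G:3, H:3
level(H) = 3

Answer: 3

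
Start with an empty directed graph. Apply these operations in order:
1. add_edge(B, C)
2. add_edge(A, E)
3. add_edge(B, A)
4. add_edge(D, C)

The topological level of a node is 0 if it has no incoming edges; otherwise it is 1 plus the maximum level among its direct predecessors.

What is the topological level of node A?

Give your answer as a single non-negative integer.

Answer: 1

Derivation:
Op 1: add_edge(B, C). Edges now: 1
Op 2: add_edge(A, E). Edges now: 2
Op 3: add_edge(B, A). Edges now: 3
Op 4: add_edge(D, C). Edges now: 4
Compute levels (Kahn BFS):
  sources (in-degree 0): B, D
  process B: level=0
    B->A: in-degree(A)=0, level(A)=1, enqueue
    B->C: in-degree(C)=1, level(C)>=1
  process D: level=0
    D->C: in-degree(C)=0, level(C)=1, enqueue
  process A: level=1
    A->E: in-degree(E)=0, level(E)=2, enqueue
  process C: level=1
  process E: level=2
All levels: A:1, B:0, C:1, D:0, E:2
level(A) = 1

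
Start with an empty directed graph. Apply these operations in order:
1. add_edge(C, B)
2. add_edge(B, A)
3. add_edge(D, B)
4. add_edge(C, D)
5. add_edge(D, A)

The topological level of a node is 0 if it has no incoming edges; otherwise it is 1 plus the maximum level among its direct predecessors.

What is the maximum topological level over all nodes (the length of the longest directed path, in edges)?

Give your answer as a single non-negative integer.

Op 1: add_edge(C, B). Edges now: 1
Op 2: add_edge(B, A). Edges now: 2
Op 3: add_edge(D, B). Edges now: 3
Op 4: add_edge(C, D). Edges now: 4
Op 5: add_edge(D, A). Edges now: 5
Compute levels (Kahn BFS):
  sources (in-degree 0): C
  process C: level=0
    C->B: in-degree(B)=1, level(B)>=1
    C->D: in-degree(D)=0, level(D)=1, enqueue
  process D: level=1
    D->A: in-degree(A)=1, level(A)>=2
    D->B: in-degree(B)=0, level(B)=2, enqueue
  process B: level=2
    B->A: in-degree(A)=0, level(A)=3, enqueue
  process A: level=3
All levels: A:3, B:2, C:0, D:1
max level = 3

Answer: 3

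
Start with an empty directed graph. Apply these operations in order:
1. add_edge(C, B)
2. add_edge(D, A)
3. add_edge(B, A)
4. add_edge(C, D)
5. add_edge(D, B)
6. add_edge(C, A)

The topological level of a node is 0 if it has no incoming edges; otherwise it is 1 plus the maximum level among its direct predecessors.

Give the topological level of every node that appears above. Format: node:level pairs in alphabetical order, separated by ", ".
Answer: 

Answer: A:3, B:2, C:0, D:1

Derivation:
Op 1: add_edge(C, B). Edges now: 1
Op 2: add_edge(D, A). Edges now: 2
Op 3: add_edge(B, A). Edges now: 3
Op 4: add_edge(C, D). Edges now: 4
Op 5: add_edge(D, B). Edges now: 5
Op 6: add_edge(C, A). Edges now: 6
Compute levels (Kahn BFS):
  sources (in-degree 0): C
  process C: level=0
    C->A: in-degree(A)=2, level(A)>=1
    C->B: in-degree(B)=1, level(B)>=1
    C->D: in-degree(D)=0, level(D)=1, enqueue
  process D: level=1
    D->A: in-degree(A)=1, level(A)>=2
    D->B: in-degree(B)=0, level(B)=2, enqueue
  process B: level=2
    B->A: in-degree(A)=0, level(A)=3, enqueue
  process A: level=3
All levels: A:3, B:2, C:0, D:1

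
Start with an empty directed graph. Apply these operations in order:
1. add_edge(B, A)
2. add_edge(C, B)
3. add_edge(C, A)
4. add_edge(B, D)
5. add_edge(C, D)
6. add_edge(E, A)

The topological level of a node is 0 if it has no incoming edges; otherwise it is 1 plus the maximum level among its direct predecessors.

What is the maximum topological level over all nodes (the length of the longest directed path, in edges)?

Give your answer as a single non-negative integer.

Op 1: add_edge(B, A). Edges now: 1
Op 2: add_edge(C, B). Edges now: 2
Op 3: add_edge(C, A). Edges now: 3
Op 4: add_edge(B, D). Edges now: 4
Op 5: add_edge(C, D). Edges now: 5
Op 6: add_edge(E, A). Edges now: 6
Compute levels (Kahn BFS):
  sources (in-degree 0): C, E
  process C: level=0
    C->A: in-degree(A)=2, level(A)>=1
    C->B: in-degree(B)=0, level(B)=1, enqueue
    C->D: in-degree(D)=1, level(D)>=1
  process E: level=0
    E->A: in-degree(A)=1, level(A)>=1
  process B: level=1
    B->A: in-degree(A)=0, level(A)=2, enqueue
    B->D: in-degree(D)=0, level(D)=2, enqueue
  process A: level=2
  process D: level=2
All levels: A:2, B:1, C:0, D:2, E:0
max level = 2

Answer: 2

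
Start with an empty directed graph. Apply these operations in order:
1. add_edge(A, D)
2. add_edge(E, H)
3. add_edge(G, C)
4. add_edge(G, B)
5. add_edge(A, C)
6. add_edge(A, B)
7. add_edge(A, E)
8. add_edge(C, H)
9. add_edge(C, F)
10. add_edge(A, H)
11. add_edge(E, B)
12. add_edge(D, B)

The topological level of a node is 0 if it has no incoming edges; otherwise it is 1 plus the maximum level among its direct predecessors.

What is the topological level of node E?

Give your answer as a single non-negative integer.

Op 1: add_edge(A, D). Edges now: 1
Op 2: add_edge(E, H). Edges now: 2
Op 3: add_edge(G, C). Edges now: 3
Op 4: add_edge(G, B). Edges now: 4
Op 5: add_edge(A, C). Edges now: 5
Op 6: add_edge(A, B). Edges now: 6
Op 7: add_edge(A, E). Edges now: 7
Op 8: add_edge(C, H). Edges now: 8
Op 9: add_edge(C, F). Edges now: 9
Op 10: add_edge(A, H). Edges now: 10
Op 11: add_edge(E, B). Edges now: 11
Op 12: add_edge(D, B). Edges now: 12
Compute levels (Kahn BFS):
  sources (in-degree 0): A, G
  process A: level=0
    A->B: in-degree(B)=3, level(B)>=1
    A->C: in-degree(C)=1, level(C)>=1
    A->D: in-degree(D)=0, level(D)=1, enqueue
    A->E: in-degree(E)=0, level(E)=1, enqueue
    A->H: in-degree(H)=2, level(H)>=1
  process G: level=0
    G->B: in-degree(B)=2, level(B)>=1
    G->C: in-degree(C)=0, level(C)=1, enqueue
  process D: level=1
    D->B: in-degree(B)=1, level(B)>=2
  process E: level=1
    E->B: in-degree(B)=0, level(B)=2, enqueue
    E->H: in-degree(H)=1, level(H)>=2
  process C: level=1
    C->F: in-degree(F)=0, level(F)=2, enqueue
    C->H: in-degree(H)=0, level(H)=2, enqueue
  process B: level=2
  process F: level=2
  process H: level=2
All levels: A:0, B:2, C:1, D:1, E:1, F:2, G:0, H:2
level(E) = 1

Answer: 1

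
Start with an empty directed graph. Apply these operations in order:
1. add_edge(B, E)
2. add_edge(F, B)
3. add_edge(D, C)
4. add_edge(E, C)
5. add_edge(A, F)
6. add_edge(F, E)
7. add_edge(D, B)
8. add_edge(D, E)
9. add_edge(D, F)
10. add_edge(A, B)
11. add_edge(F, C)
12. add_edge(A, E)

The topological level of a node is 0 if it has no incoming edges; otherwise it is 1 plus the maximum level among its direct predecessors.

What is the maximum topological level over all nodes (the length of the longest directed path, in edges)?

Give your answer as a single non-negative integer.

Answer: 4

Derivation:
Op 1: add_edge(B, E). Edges now: 1
Op 2: add_edge(F, B). Edges now: 2
Op 3: add_edge(D, C). Edges now: 3
Op 4: add_edge(E, C). Edges now: 4
Op 5: add_edge(A, F). Edges now: 5
Op 6: add_edge(F, E). Edges now: 6
Op 7: add_edge(D, B). Edges now: 7
Op 8: add_edge(D, E). Edges now: 8
Op 9: add_edge(D, F). Edges now: 9
Op 10: add_edge(A, B). Edges now: 10
Op 11: add_edge(F, C). Edges now: 11
Op 12: add_edge(A, E). Edges now: 12
Compute levels (Kahn BFS):
  sources (in-degree 0): A, D
  process A: level=0
    A->B: in-degree(B)=2, level(B)>=1
    A->E: in-degree(E)=3, level(E)>=1
    A->F: in-degree(F)=1, level(F)>=1
  process D: level=0
    D->B: in-degree(B)=1, level(B)>=1
    D->C: in-degree(C)=2, level(C)>=1
    D->E: in-degree(E)=2, level(E)>=1
    D->F: in-degree(F)=0, level(F)=1, enqueue
  process F: level=1
    F->B: in-degree(B)=0, level(B)=2, enqueue
    F->C: in-degree(C)=1, level(C)>=2
    F->E: in-degree(E)=1, level(E)>=2
  process B: level=2
    B->E: in-degree(E)=0, level(E)=3, enqueue
  process E: level=3
    E->C: in-degree(C)=0, level(C)=4, enqueue
  process C: level=4
All levels: A:0, B:2, C:4, D:0, E:3, F:1
max level = 4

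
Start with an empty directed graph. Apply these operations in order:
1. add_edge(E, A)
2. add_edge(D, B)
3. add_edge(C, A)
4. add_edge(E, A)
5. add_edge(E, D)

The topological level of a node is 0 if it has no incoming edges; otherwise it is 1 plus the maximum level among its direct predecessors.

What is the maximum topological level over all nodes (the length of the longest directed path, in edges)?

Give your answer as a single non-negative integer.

Op 1: add_edge(E, A). Edges now: 1
Op 2: add_edge(D, B). Edges now: 2
Op 3: add_edge(C, A). Edges now: 3
Op 4: add_edge(E, A) (duplicate, no change). Edges now: 3
Op 5: add_edge(E, D). Edges now: 4
Compute levels (Kahn BFS):
  sources (in-degree 0): C, E
  process C: level=0
    C->A: in-degree(A)=1, level(A)>=1
  process E: level=0
    E->A: in-degree(A)=0, level(A)=1, enqueue
    E->D: in-degree(D)=0, level(D)=1, enqueue
  process A: level=1
  process D: level=1
    D->B: in-degree(B)=0, level(B)=2, enqueue
  process B: level=2
All levels: A:1, B:2, C:0, D:1, E:0
max level = 2

Answer: 2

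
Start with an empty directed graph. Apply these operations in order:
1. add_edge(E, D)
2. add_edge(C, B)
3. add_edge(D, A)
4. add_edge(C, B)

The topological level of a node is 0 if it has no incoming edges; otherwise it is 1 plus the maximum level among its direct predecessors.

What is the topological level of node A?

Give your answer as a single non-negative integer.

Answer: 2

Derivation:
Op 1: add_edge(E, D). Edges now: 1
Op 2: add_edge(C, B). Edges now: 2
Op 3: add_edge(D, A). Edges now: 3
Op 4: add_edge(C, B) (duplicate, no change). Edges now: 3
Compute levels (Kahn BFS):
  sources (in-degree 0): C, E
  process C: level=0
    C->B: in-degree(B)=0, level(B)=1, enqueue
  process E: level=0
    E->D: in-degree(D)=0, level(D)=1, enqueue
  process B: level=1
  process D: level=1
    D->A: in-degree(A)=0, level(A)=2, enqueue
  process A: level=2
All levels: A:2, B:1, C:0, D:1, E:0
level(A) = 2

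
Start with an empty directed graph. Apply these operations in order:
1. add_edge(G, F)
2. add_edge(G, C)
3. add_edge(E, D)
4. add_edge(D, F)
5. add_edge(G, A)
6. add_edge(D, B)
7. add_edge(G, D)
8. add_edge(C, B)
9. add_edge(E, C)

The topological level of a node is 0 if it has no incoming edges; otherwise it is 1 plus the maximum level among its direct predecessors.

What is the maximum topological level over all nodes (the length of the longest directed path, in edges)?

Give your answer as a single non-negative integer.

Op 1: add_edge(G, F). Edges now: 1
Op 2: add_edge(G, C). Edges now: 2
Op 3: add_edge(E, D). Edges now: 3
Op 4: add_edge(D, F). Edges now: 4
Op 5: add_edge(G, A). Edges now: 5
Op 6: add_edge(D, B). Edges now: 6
Op 7: add_edge(G, D). Edges now: 7
Op 8: add_edge(C, B). Edges now: 8
Op 9: add_edge(E, C). Edges now: 9
Compute levels (Kahn BFS):
  sources (in-degree 0): E, G
  process E: level=0
    E->C: in-degree(C)=1, level(C)>=1
    E->D: in-degree(D)=1, level(D)>=1
  process G: level=0
    G->A: in-degree(A)=0, level(A)=1, enqueue
    G->C: in-degree(C)=0, level(C)=1, enqueue
    G->D: in-degree(D)=0, level(D)=1, enqueue
    G->F: in-degree(F)=1, level(F)>=1
  process A: level=1
  process C: level=1
    C->B: in-degree(B)=1, level(B)>=2
  process D: level=1
    D->B: in-degree(B)=0, level(B)=2, enqueue
    D->F: in-degree(F)=0, level(F)=2, enqueue
  process B: level=2
  process F: level=2
All levels: A:1, B:2, C:1, D:1, E:0, F:2, G:0
max level = 2

Answer: 2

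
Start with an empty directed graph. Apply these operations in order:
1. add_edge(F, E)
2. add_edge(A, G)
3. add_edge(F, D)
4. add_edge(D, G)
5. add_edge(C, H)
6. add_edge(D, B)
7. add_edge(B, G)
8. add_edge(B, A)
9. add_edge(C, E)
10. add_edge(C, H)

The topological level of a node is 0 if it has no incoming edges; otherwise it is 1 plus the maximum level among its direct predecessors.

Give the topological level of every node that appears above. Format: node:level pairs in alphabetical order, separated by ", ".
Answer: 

Answer: A:3, B:2, C:0, D:1, E:1, F:0, G:4, H:1

Derivation:
Op 1: add_edge(F, E). Edges now: 1
Op 2: add_edge(A, G). Edges now: 2
Op 3: add_edge(F, D). Edges now: 3
Op 4: add_edge(D, G). Edges now: 4
Op 5: add_edge(C, H). Edges now: 5
Op 6: add_edge(D, B). Edges now: 6
Op 7: add_edge(B, G). Edges now: 7
Op 8: add_edge(B, A). Edges now: 8
Op 9: add_edge(C, E). Edges now: 9
Op 10: add_edge(C, H) (duplicate, no change). Edges now: 9
Compute levels (Kahn BFS):
  sources (in-degree 0): C, F
  process C: level=0
    C->E: in-degree(E)=1, level(E)>=1
    C->H: in-degree(H)=0, level(H)=1, enqueue
  process F: level=0
    F->D: in-degree(D)=0, level(D)=1, enqueue
    F->E: in-degree(E)=0, level(E)=1, enqueue
  process H: level=1
  process D: level=1
    D->B: in-degree(B)=0, level(B)=2, enqueue
    D->G: in-degree(G)=2, level(G)>=2
  process E: level=1
  process B: level=2
    B->A: in-degree(A)=0, level(A)=3, enqueue
    B->G: in-degree(G)=1, level(G)>=3
  process A: level=3
    A->G: in-degree(G)=0, level(G)=4, enqueue
  process G: level=4
All levels: A:3, B:2, C:0, D:1, E:1, F:0, G:4, H:1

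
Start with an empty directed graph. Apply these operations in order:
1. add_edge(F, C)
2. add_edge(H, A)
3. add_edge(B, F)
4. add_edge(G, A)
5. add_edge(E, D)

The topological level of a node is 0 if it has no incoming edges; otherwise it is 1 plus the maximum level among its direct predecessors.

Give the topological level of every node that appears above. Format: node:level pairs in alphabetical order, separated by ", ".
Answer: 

Op 1: add_edge(F, C). Edges now: 1
Op 2: add_edge(H, A). Edges now: 2
Op 3: add_edge(B, F). Edges now: 3
Op 4: add_edge(G, A). Edges now: 4
Op 5: add_edge(E, D). Edges now: 5
Compute levels (Kahn BFS):
  sources (in-degree 0): B, E, G, H
  process B: level=0
    B->F: in-degree(F)=0, level(F)=1, enqueue
  process E: level=0
    E->D: in-degree(D)=0, level(D)=1, enqueue
  process G: level=0
    G->A: in-degree(A)=1, level(A)>=1
  process H: level=0
    H->A: in-degree(A)=0, level(A)=1, enqueue
  process F: level=1
    F->C: in-degree(C)=0, level(C)=2, enqueue
  process D: level=1
  process A: level=1
  process C: level=2
All levels: A:1, B:0, C:2, D:1, E:0, F:1, G:0, H:0

Answer: A:1, B:0, C:2, D:1, E:0, F:1, G:0, H:0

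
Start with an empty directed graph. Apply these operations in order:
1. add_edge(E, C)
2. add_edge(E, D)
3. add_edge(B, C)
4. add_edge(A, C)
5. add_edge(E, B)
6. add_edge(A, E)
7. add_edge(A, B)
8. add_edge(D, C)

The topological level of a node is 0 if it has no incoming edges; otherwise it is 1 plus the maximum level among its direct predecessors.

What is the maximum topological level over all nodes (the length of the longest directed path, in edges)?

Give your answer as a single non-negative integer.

Answer: 3

Derivation:
Op 1: add_edge(E, C). Edges now: 1
Op 2: add_edge(E, D). Edges now: 2
Op 3: add_edge(B, C). Edges now: 3
Op 4: add_edge(A, C). Edges now: 4
Op 5: add_edge(E, B). Edges now: 5
Op 6: add_edge(A, E). Edges now: 6
Op 7: add_edge(A, B). Edges now: 7
Op 8: add_edge(D, C). Edges now: 8
Compute levels (Kahn BFS):
  sources (in-degree 0): A
  process A: level=0
    A->B: in-degree(B)=1, level(B)>=1
    A->C: in-degree(C)=3, level(C)>=1
    A->E: in-degree(E)=0, level(E)=1, enqueue
  process E: level=1
    E->B: in-degree(B)=0, level(B)=2, enqueue
    E->C: in-degree(C)=2, level(C)>=2
    E->D: in-degree(D)=0, level(D)=2, enqueue
  process B: level=2
    B->C: in-degree(C)=1, level(C)>=3
  process D: level=2
    D->C: in-degree(C)=0, level(C)=3, enqueue
  process C: level=3
All levels: A:0, B:2, C:3, D:2, E:1
max level = 3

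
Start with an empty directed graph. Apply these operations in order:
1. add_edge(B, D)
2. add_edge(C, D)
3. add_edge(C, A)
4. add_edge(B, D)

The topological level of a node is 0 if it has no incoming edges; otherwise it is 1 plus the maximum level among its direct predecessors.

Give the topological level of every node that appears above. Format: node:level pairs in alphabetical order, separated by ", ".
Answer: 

Answer: A:1, B:0, C:0, D:1

Derivation:
Op 1: add_edge(B, D). Edges now: 1
Op 2: add_edge(C, D). Edges now: 2
Op 3: add_edge(C, A). Edges now: 3
Op 4: add_edge(B, D) (duplicate, no change). Edges now: 3
Compute levels (Kahn BFS):
  sources (in-degree 0): B, C
  process B: level=0
    B->D: in-degree(D)=1, level(D)>=1
  process C: level=0
    C->A: in-degree(A)=0, level(A)=1, enqueue
    C->D: in-degree(D)=0, level(D)=1, enqueue
  process A: level=1
  process D: level=1
All levels: A:1, B:0, C:0, D:1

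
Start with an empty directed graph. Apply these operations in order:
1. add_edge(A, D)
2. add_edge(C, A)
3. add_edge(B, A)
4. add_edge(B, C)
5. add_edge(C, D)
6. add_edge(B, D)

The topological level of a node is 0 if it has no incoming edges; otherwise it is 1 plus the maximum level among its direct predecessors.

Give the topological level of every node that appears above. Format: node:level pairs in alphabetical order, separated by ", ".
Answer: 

Op 1: add_edge(A, D). Edges now: 1
Op 2: add_edge(C, A). Edges now: 2
Op 3: add_edge(B, A). Edges now: 3
Op 4: add_edge(B, C). Edges now: 4
Op 5: add_edge(C, D). Edges now: 5
Op 6: add_edge(B, D). Edges now: 6
Compute levels (Kahn BFS):
  sources (in-degree 0): B
  process B: level=0
    B->A: in-degree(A)=1, level(A)>=1
    B->C: in-degree(C)=0, level(C)=1, enqueue
    B->D: in-degree(D)=2, level(D)>=1
  process C: level=1
    C->A: in-degree(A)=0, level(A)=2, enqueue
    C->D: in-degree(D)=1, level(D)>=2
  process A: level=2
    A->D: in-degree(D)=0, level(D)=3, enqueue
  process D: level=3
All levels: A:2, B:0, C:1, D:3

Answer: A:2, B:0, C:1, D:3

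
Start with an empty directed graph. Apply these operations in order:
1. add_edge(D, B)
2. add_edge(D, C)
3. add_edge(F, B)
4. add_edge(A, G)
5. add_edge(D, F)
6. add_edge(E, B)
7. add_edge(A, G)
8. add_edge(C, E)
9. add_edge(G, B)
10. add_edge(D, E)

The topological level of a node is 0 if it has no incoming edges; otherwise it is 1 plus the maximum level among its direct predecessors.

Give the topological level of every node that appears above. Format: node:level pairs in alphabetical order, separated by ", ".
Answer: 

Op 1: add_edge(D, B). Edges now: 1
Op 2: add_edge(D, C). Edges now: 2
Op 3: add_edge(F, B). Edges now: 3
Op 4: add_edge(A, G). Edges now: 4
Op 5: add_edge(D, F). Edges now: 5
Op 6: add_edge(E, B). Edges now: 6
Op 7: add_edge(A, G) (duplicate, no change). Edges now: 6
Op 8: add_edge(C, E). Edges now: 7
Op 9: add_edge(G, B). Edges now: 8
Op 10: add_edge(D, E). Edges now: 9
Compute levels (Kahn BFS):
  sources (in-degree 0): A, D
  process A: level=0
    A->G: in-degree(G)=0, level(G)=1, enqueue
  process D: level=0
    D->B: in-degree(B)=3, level(B)>=1
    D->C: in-degree(C)=0, level(C)=1, enqueue
    D->E: in-degree(E)=1, level(E)>=1
    D->F: in-degree(F)=0, level(F)=1, enqueue
  process G: level=1
    G->B: in-degree(B)=2, level(B)>=2
  process C: level=1
    C->E: in-degree(E)=0, level(E)=2, enqueue
  process F: level=1
    F->B: in-degree(B)=1, level(B)>=2
  process E: level=2
    E->B: in-degree(B)=0, level(B)=3, enqueue
  process B: level=3
All levels: A:0, B:3, C:1, D:0, E:2, F:1, G:1

Answer: A:0, B:3, C:1, D:0, E:2, F:1, G:1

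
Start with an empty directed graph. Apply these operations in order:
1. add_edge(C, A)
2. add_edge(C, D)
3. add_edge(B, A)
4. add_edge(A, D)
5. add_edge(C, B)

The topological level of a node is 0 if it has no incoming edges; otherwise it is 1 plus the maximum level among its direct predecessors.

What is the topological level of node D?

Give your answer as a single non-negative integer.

Op 1: add_edge(C, A). Edges now: 1
Op 2: add_edge(C, D). Edges now: 2
Op 3: add_edge(B, A). Edges now: 3
Op 4: add_edge(A, D). Edges now: 4
Op 5: add_edge(C, B). Edges now: 5
Compute levels (Kahn BFS):
  sources (in-degree 0): C
  process C: level=0
    C->A: in-degree(A)=1, level(A)>=1
    C->B: in-degree(B)=0, level(B)=1, enqueue
    C->D: in-degree(D)=1, level(D)>=1
  process B: level=1
    B->A: in-degree(A)=0, level(A)=2, enqueue
  process A: level=2
    A->D: in-degree(D)=0, level(D)=3, enqueue
  process D: level=3
All levels: A:2, B:1, C:0, D:3
level(D) = 3

Answer: 3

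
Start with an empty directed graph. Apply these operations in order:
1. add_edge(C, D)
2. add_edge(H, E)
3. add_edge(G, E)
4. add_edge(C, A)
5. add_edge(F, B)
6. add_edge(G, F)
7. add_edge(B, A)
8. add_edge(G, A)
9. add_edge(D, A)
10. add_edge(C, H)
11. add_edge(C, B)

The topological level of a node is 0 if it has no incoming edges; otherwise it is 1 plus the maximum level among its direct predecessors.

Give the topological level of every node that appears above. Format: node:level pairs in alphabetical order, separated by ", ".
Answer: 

Op 1: add_edge(C, D). Edges now: 1
Op 2: add_edge(H, E). Edges now: 2
Op 3: add_edge(G, E). Edges now: 3
Op 4: add_edge(C, A). Edges now: 4
Op 5: add_edge(F, B). Edges now: 5
Op 6: add_edge(G, F). Edges now: 6
Op 7: add_edge(B, A). Edges now: 7
Op 8: add_edge(G, A). Edges now: 8
Op 9: add_edge(D, A). Edges now: 9
Op 10: add_edge(C, H). Edges now: 10
Op 11: add_edge(C, B). Edges now: 11
Compute levels (Kahn BFS):
  sources (in-degree 0): C, G
  process C: level=0
    C->A: in-degree(A)=3, level(A)>=1
    C->B: in-degree(B)=1, level(B)>=1
    C->D: in-degree(D)=0, level(D)=1, enqueue
    C->H: in-degree(H)=0, level(H)=1, enqueue
  process G: level=0
    G->A: in-degree(A)=2, level(A)>=1
    G->E: in-degree(E)=1, level(E)>=1
    G->F: in-degree(F)=0, level(F)=1, enqueue
  process D: level=1
    D->A: in-degree(A)=1, level(A)>=2
  process H: level=1
    H->E: in-degree(E)=0, level(E)=2, enqueue
  process F: level=1
    F->B: in-degree(B)=0, level(B)=2, enqueue
  process E: level=2
  process B: level=2
    B->A: in-degree(A)=0, level(A)=3, enqueue
  process A: level=3
All levels: A:3, B:2, C:0, D:1, E:2, F:1, G:0, H:1

Answer: A:3, B:2, C:0, D:1, E:2, F:1, G:0, H:1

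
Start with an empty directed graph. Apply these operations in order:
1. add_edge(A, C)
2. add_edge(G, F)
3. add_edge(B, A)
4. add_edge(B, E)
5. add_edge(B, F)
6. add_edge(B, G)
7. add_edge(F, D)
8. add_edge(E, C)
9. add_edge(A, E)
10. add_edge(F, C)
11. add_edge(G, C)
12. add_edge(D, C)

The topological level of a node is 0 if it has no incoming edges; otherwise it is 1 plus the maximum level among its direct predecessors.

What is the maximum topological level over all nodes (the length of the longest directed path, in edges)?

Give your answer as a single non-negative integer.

Op 1: add_edge(A, C). Edges now: 1
Op 2: add_edge(G, F). Edges now: 2
Op 3: add_edge(B, A). Edges now: 3
Op 4: add_edge(B, E). Edges now: 4
Op 5: add_edge(B, F). Edges now: 5
Op 6: add_edge(B, G). Edges now: 6
Op 7: add_edge(F, D). Edges now: 7
Op 8: add_edge(E, C). Edges now: 8
Op 9: add_edge(A, E). Edges now: 9
Op 10: add_edge(F, C). Edges now: 10
Op 11: add_edge(G, C). Edges now: 11
Op 12: add_edge(D, C). Edges now: 12
Compute levels (Kahn BFS):
  sources (in-degree 0): B
  process B: level=0
    B->A: in-degree(A)=0, level(A)=1, enqueue
    B->E: in-degree(E)=1, level(E)>=1
    B->F: in-degree(F)=1, level(F)>=1
    B->G: in-degree(G)=0, level(G)=1, enqueue
  process A: level=1
    A->C: in-degree(C)=4, level(C)>=2
    A->E: in-degree(E)=0, level(E)=2, enqueue
  process G: level=1
    G->C: in-degree(C)=3, level(C)>=2
    G->F: in-degree(F)=0, level(F)=2, enqueue
  process E: level=2
    E->C: in-degree(C)=2, level(C)>=3
  process F: level=2
    F->C: in-degree(C)=1, level(C)>=3
    F->D: in-degree(D)=0, level(D)=3, enqueue
  process D: level=3
    D->C: in-degree(C)=0, level(C)=4, enqueue
  process C: level=4
All levels: A:1, B:0, C:4, D:3, E:2, F:2, G:1
max level = 4

Answer: 4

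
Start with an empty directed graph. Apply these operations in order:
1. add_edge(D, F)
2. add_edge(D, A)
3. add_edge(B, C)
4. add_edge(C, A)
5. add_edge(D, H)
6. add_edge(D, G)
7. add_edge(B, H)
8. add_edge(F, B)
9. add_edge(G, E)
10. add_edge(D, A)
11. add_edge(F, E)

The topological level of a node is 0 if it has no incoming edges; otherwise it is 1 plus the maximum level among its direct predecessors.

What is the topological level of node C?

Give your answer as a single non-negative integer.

Answer: 3

Derivation:
Op 1: add_edge(D, F). Edges now: 1
Op 2: add_edge(D, A). Edges now: 2
Op 3: add_edge(B, C). Edges now: 3
Op 4: add_edge(C, A). Edges now: 4
Op 5: add_edge(D, H). Edges now: 5
Op 6: add_edge(D, G). Edges now: 6
Op 7: add_edge(B, H). Edges now: 7
Op 8: add_edge(F, B). Edges now: 8
Op 9: add_edge(G, E). Edges now: 9
Op 10: add_edge(D, A) (duplicate, no change). Edges now: 9
Op 11: add_edge(F, E). Edges now: 10
Compute levels (Kahn BFS):
  sources (in-degree 0): D
  process D: level=0
    D->A: in-degree(A)=1, level(A)>=1
    D->F: in-degree(F)=0, level(F)=1, enqueue
    D->G: in-degree(G)=0, level(G)=1, enqueue
    D->H: in-degree(H)=1, level(H)>=1
  process F: level=1
    F->B: in-degree(B)=0, level(B)=2, enqueue
    F->E: in-degree(E)=1, level(E)>=2
  process G: level=1
    G->E: in-degree(E)=0, level(E)=2, enqueue
  process B: level=2
    B->C: in-degree(C)=0, level(C)=3, enqueue
    B->H: in-degree(H)=0, level(H)=3, enqueue
  process E: level=2
  process C: level=3
    C->A: in-degree(A)=0, level(A)=4, enqueue
  process H: level=3
  process A: level=4
All levels: A:4, B:2, C:3, D:0, E:2, F:1, G:1, H:3
level(C) = 3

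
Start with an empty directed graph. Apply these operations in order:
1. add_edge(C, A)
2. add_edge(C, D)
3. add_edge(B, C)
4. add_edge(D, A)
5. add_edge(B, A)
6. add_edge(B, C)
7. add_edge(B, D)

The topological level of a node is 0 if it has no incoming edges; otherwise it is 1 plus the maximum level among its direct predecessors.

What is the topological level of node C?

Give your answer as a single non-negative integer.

Op 1: add_edge(C, A). Edges now: 1
Op 2: add_edge(C, D). Edges now: 2
Op 3: add_edge(B, C). Edges now: 3
Op 4: add_edge(D, A). Edges now: 4
Op 5: add_edge(B, A). Edges now: 5
Op 6: add_edge(B, C) (duplicate, no change). Edges now: 5
Op 7: add_edge(B, D). Edges now: 6
Compute levels (Kahn BFS):
  sources (in-degree 0): B
  process B: level=0
    B->A: in-degree(A)=2, level(A)>=1
    B->C: in-degree(C)=0, level(C)=1, enqueue
    B->D: in-degree(D)=1, level(D)>=1
  process C: level=1
    C->A: in-degree(A)=1, level(A)>=2
    C->D: in-degree(D)=0, level(D)=2, enqueue
  process D: level=2
    D->A: in-degree(A)=0, level(A)=3, enqueue
  process A: level=3
All levels: A:3, B:0, C:1, D:2
level(C) = 1

Answer: 1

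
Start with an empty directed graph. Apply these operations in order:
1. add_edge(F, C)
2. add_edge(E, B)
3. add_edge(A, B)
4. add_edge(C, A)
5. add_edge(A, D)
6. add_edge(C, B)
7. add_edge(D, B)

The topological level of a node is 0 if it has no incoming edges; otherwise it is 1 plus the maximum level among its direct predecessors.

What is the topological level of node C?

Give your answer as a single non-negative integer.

Op 1: add_edge(F, C). Edges now: 1
Op 2: add_edge(E, B). Edges now: 2
Op 3: add_edge(A, B). Edges now: 3
Op 4: add_edge(C, A). Edges now: 4
Op 5: add_edge(A, D). Edges now: 5
Op 6: add_edge(C, B). Edges now: 6
Op 7: add_edge(D, B). Edges now: 7
Compute levels (Kahn BFS):
  sources (in-degree 0): E, F
  process E: level=0
    E->B: in-degree(B)=3, level(B)>=1
  process F: level=0
    F->C: in-degree(C)=0, level(C)=1, enqueue
  process C: level=1
    C->A: in-degree(A)=0, level(A)=2, enqueue
    C->B: in-degree(B)=2, level(B)>=2
  process A: level=2
    A->B: in-degree(B)=1, level(B)>=3
    A->D: in-degree(D)=0, level(D)=3, enqueue
  process D: level=3
    D->B: in-degree(B)=0, level(B)=4, enqueue
  process B: level=4
All levels: A:2, B:4, C:1, D:3, E:0, F:0
level(C) = 1

Answer: 1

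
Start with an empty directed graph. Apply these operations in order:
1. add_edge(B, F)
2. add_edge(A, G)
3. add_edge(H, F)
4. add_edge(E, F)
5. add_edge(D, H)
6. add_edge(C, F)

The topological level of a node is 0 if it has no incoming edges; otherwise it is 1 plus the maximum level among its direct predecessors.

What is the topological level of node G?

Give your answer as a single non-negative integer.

Op 1: add_edge(B, F). Edges now: 1
Op 2: add_edge(A, G). Edges now: 2
Op 3: add_edge(H, F). Edges now: 3
Op 4: add_edge(E, F). Edges now: 4
Op 5: add_edge(D, H). Edges now: 5
Op 6: add_edge(C, F). Edges now: 6
Compute levels (Kahn BFS):
  sources (in-degree 0): A, B, C, D, E
  process A: level=0
    A->G: in-degree(G)=0, level(G)=1, enqueue
  process B: level=0
    B->F: in-degree(F)=3, level(F)>=1
  process C: level=0
    C->F: in-degree(F)=2, level(F)>=1
  process D: level=0
    D->H: in-degree(H)=0, level(H)=1, enqueue
  process E: level=0
    E->F: in-degree(F)=1, level(F)>=1
  process G: level=1
  process H: level=1
    H->F: in-degree(F)=0, level(F)=2, enqueue
  process F: level=2
All levels: A:0, B:0, C:0, D:0, E:0, F:2, G:1, H:1
level(G) = 1

Answer: 1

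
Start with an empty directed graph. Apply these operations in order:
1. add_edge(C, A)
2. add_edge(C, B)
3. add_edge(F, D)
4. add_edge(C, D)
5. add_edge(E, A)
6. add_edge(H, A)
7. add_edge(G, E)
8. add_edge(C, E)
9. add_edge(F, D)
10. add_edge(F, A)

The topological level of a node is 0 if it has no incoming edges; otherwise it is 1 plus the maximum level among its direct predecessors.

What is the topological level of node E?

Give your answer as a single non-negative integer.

Answer: 1

Derivation:
Op 1: add_edge(C, A). Edges now: 1
Op 2: add_edge(C, B). Edges now: 2
Op 3: add_edge(F, D). Edges now: 3
Op 4: add_edge(C, D). Edges now: 4
Op 5: add_edge(E, A). Edges now: 5
Op 6: add_edge(H, A). Edges now: 6
Op 7: add_edge(G, E). Edges now: 7
Op 8: add_edge(C, E). Edges now: 8
Op 9: add_edge(F, D) (duplicate, no change). Edges now: 8
Op 10: add_edge(F, A). Edges now: 9
Compute levels (Kahn BFS):
  sources (in-degree 0): C, F, G, H
  process C: level=0
    C->A: in-degree(A)=3, level(A)>=1
    C->B: in-degree(B)=0, level(B)=1, enqueue
    C->D: in-degree(D)=1, level(D)>=1
    C->E: in-degree(E)=1, level(E)>=1
  process F: level=0
    F->A: in-degree(A)=2, level(A)>=1
    F->D: in-degree(D)=0, level(D)=1, enqueue
  process G: level=0
    G->E: in-degree(E)=0, level(E)=1, enqueue
  process H: level=0
    H->A: in-degree(A)=1, level(A)>=1
  process B: level=1
  process D: level=1
  process E: level=1
    E->A: in-degree(A)=0, level(A)=2, enqueue
  process A: level=2
All levels: A:2, B:1, C:0, D:1, E:1, F:0, G:0, H:0
level(E) = 1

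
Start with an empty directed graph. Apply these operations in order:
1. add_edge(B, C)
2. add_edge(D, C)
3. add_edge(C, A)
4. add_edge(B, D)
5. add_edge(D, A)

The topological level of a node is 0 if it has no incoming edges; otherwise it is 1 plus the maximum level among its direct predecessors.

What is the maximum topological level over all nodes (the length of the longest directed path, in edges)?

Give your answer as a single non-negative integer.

Answer: 3

Derivation:
Op 1: add_edge(B, C). Edges now: 1
Op 2: add_edge(D, C). Edges now: 2
Op 3: add_edge(C, A). Edges now: 3
Op 4: add_edge(B, D). Edges now: 4
Op 5: add_edge(D, A). Edges now: 5
Compute levels (Kahn BFS):
  sources (in-degree 0): B
  process B: level=0
    B->C: in-degree(C)=1, level(C)>=1
    B->D: in-degree(D)=0, level(D)=1, enqueue
  process D: level=1
    D->A: in-degree(A)=1, level(A)>=2
    D->C: in-degree(C)=0, level(C)=2, enqueue
  process C: level=2
    C->A: in-degree(A)=0, level(A)=3, enqueue
  process A: level=3
All levels: A:3, B:0, C:2, D:1
max level = 3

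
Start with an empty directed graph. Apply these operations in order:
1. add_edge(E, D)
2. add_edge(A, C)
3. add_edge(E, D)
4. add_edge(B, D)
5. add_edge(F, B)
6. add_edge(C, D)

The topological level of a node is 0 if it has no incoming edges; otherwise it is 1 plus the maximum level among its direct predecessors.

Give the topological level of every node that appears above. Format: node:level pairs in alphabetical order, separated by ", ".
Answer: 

Answer: A:0, B:1, C:1, D:2, E:0, F:0

Derivation:
Op 1: add_edge(E, D). Edges now: 1
Op 2: add_edge(A, C). Edges now: 2
Op 3: add_edge(E, D) (duplicate, no change). Edges now: 2
Op 4: add_edge(B, D). Edges now: 3
Op 5: add_edge(F, B). Edges now: 4
Op 6: add_edge(C, D). Edges now: 5
Compute levels (Kahn BFS):
  sources (in-degree 0): A, E, F
  process A: level=0
    A->C: in-degree(C)=0, level(C)=1, enqueue
  process E: level=0
    E->D: in-degree(D)=2, level(D)>=1
  process F: level=0
    F->B: in-degree(B)=0, level(B)=1, enqueue
  process C: level=1
    C->D: in-degree(D)=1, level(D)>=2
  process B: level=1
    B->D: in-degree(D)=0, level(D)=2, enqueue
  process D: level=2
All levels: A:0, B:1, C:1, D:2, E:0, F:0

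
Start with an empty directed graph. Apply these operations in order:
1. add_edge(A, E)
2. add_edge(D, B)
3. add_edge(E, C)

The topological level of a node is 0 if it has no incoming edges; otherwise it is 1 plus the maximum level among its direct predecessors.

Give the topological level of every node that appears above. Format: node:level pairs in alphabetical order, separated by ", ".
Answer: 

Op 1: add_edge(A, E). Edges now: 1
Op 2: add_edge(D, B). Edges now: 2
Op 3: add_edge(E, C). Edges now: 3
Compute levels (Kahn BFS):
  sources (in-degree 0): A, D
  process A: level=0
    A->E: in-degree(E)=0, level(E)=1, enqueue
  process D: level=0
    D->B: in-degree(B)=0, level(B)=1, enqueue
  process E: level=1
    E->C: in-degree(C)=0, level(C)=2, enqueue
  process B: level=1
  process C: level=2
All levels: A:0, B:1, C:2, D:0, E:1

Answer: A:0, B:1, C:2, D:0, E:1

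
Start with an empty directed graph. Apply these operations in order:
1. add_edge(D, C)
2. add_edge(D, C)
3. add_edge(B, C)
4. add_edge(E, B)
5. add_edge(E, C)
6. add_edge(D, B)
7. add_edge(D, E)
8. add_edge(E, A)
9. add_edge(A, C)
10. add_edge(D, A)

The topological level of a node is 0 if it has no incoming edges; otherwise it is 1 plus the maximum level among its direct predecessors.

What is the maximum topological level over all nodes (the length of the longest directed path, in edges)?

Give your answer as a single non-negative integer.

Answer: 3

Derivation:
Op 1: add_edge(D, C). Edges now: 1
Op 2: add_edge(D, C) (duplicate, no change). Edges now: 1
Op 3: add_edge(B, C). Edges now: 2
Op 4: add_edge(E, B). Edges now: 3
Op 5: add_edge(E, C). Edges now: 4
Op 6: add_edge(D, B). Edges now: 5
Op 7: add_edge(D, E). Edges now: 6
Op 8: add_edge(E, A). Edges now: 7
Op 9: add_edge(A, C). Edges now: 8
Op 10: add_edge(D, A). Edges now: 9
Compute levels (Kahn BFS):
  sources (in-degree 0): D
  process D: level=0
    D->A: in-degree(A)=1, level(A)>=1
    D->B: in-degree(B)=1, level(B)>=1
    D->C: in-degree(C)=3, level(C)>=1
    D->E: in-degree(E)=0, level(E)=1, enqueue
  process E: level=1
    E->A: in-degree(A)=0, level(A)=2, enqueue
    E->B: in-degree(B)=0, level(B)=2, enqueue
    E->C: in-degree(C)=2, level(C)>=2
  process A: level=2
    A->C: in-degree(C)=1, level(C)>=3
  process B: level=2
    B->C: in-degree(C)=0, level(C)=3, enqueue
  process C: level=3
All levels: A:2, B:2, C:3, D:0, E:1
max level = 3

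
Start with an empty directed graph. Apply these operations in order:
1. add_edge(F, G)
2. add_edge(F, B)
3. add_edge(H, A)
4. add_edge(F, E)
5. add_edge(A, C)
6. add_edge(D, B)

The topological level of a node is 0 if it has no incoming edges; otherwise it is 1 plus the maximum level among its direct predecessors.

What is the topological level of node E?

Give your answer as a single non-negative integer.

Op 1: add_edge(F, G). Edges now: 1
Op 2: add_edge(F, B). Edges now: 2
Op 3: add_edge(H, A). Edges now: 3
Op 4: add_edge(F, E). Edges now: 4
Op 5: add_edge(A, C). Edges now: 5
Op 6: add_edge(D, B). Edges now: 6
Compute levels (Kahn BFS):
  sources (in-degree 0): D, F, H
  process D: level=0
    D->B: in-degree(B)=1, level(B)>=1
  process F: level=0
    F->B: in-degree(B)=0, level(B)=1, enqueue
    F->E: in-degree(E)=0, level(E)=1, enqueue
    F->G: in-degree(G)=0, level(G)=1, enqueue
  process H: level=0
    H->A: in-degree(A)=0, level(A)=1, enqueue
  process B: level=1
  process E: level=1
  process G: level=1
  process A: level=1
    A->C: in-degree(C)=0, level(C)=2, enqueue
  process C: level=2
All levels: A:1, B:1, C:2, D:0, E:1, F:0, G:1, H:0
level(E) = 1

Answer: 1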